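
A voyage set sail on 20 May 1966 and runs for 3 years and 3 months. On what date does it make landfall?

Advancing 3 years and 3 months from May 20, 1966.
+3 years → 1969; month 5 + 3 = 8 → August 1969.
Day 20 is valid in August, giving August 20, 1969.

August 20, 1969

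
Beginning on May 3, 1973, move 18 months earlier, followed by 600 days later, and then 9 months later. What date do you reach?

March 25, 1974

Going back 18 months from May 3, 1973:
month 5 − 18 = -13, which is month 11 of year 1971 → November 1971.
Day 3 is valid in November, giving November 3, 1971.
Advancing 600 days from November 3, 1971:
November has 30 days, so 30 − 3 = 27 days remain after November 3, 1971; 600 − 27 = 573 left.
December 1971 has 31 days: 573 − 31 = 542 left.
January 1972 has 31 days: 542 − 31 = 511 left.
February 1972 has 29 days (1972 is a leap year): 511 − 29 = 482 left.
March 1972 has 31 days: 482 − 31 = 451 left.
April 1972 has 30 days: 451 − 30 = 421 left.
May 1972 has 31 days: 421 − 31 = 390 left.
June 1972 has 30 days: 390 − 30 = 360 left.
July 1972 has 31 days: 360 − 31 = 329 left.
August 1972 has 31 days: 329 − 31 = 298 left.
September 1972 has 30 days: 298 − 30 = 268 left.
October 1972 has 31 days: 268 − 31 = 237 left.
November 1972 has 30 days: 237 − 30 = 207 left.
December 1972 has 31 days: 207 − 31 = 176 left.
January 1973 has 31 days: 176 − 31 = 145 left.
February 1973 has 28 days (1973 is not a leap year): 145 − 28 = 117 left.
March 1973 has 31 days: 117 − 31 = 86 left.
April 1973 has 30 days: 86 − 30 = 56 left.
May 1973 has 31 days: 56 − 31 = 25 left.
25 days into June 1973 → June 25, 1973.
Adding 9 months from June 25, 1973:
month 6 + 9 = 15, which is month 3 of year 1974 → March 1974.
Day 25 is valid in March, giving March 25, 1974.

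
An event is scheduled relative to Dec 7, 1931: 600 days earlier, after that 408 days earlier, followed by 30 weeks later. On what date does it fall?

September 30, 1929

Subtracting 600 days from December 7, 1931:
Going back 7 days from December 7, 1931 reaches the end of the previous month; 600 − 7 = 593 left.
November 1931 has 30 days: 593 − 30 = 563 left.
October 1931 has 31 days: 563 − 31 = 532 left.
September 1931 has 30 days: 532 − 30 = 502 left.
August 1931 has 31 days: 502 − 31 = 471 left.
July 1931 has 31 days: 471 − 31 = 440 left.
June 1931 has 30 days: 440 − 30 = 410 left.
May 1931 has 31 days: 410 − 31 = 379 left.
April 1931 has 30 days: 379 − 30 = 349 left.
March 1931 has 31 days: 349 − 31 = 318 left.
February 1931 has 28 days (1931 is not a leap year): 318 − 28 = 290 left.
January 1931 has 31 days: 290 − 31 = 259 left.
December 1930 has 31 days: 259 − 31 = 228 left.
November 1930 has 30 days: 228 − 30 = 198 left.
October 1930 has 31 days: 198 − 31 = 167 left.
September 1930 has 30 days: 167 − 30 = 137 left.
August 1930 has 31 days: 137 − 31 = 106 left.
July 1930 has 31 days: 106 − 31 = 75 left.
June 1930 has 30 days: 75 − 30 = 45 left.
May 1930 has 31 days: 45 − 31 = 14 left.
April 1930 has 30 days; 30 − 14 = 16 → April 16, 1930.
Going back 408 days from April 16, 1930:
Going back 16 days from April 16, 1930 reaches the end of the previous month; 408 − 16 = 392 left.
March 1930 has 31 days: 392 − 31 = 361 left.
February 1930 has 28 days (1930 is not a leap year): 361 − 28 = 333 left.
January 1930 has 31 days: 333 − 31 = 302 left.
December 1929 has 31 days: 302 − 31 = 271 left.
November 1929 has 30 days: 271 − 30 = 241 left.
October 1929 has 31 days: 241 − 31 = 210 left.
September 1929 has 30 days: 210 − 30 = 180 left.
August 1929 has 31 days: 180 − 31 = 149 left.
July 1929 has 31 days: 149 − 31 = 118 left.
June 1929 has 30 days: 118 − 30 = 88 left.
May 1929 has 31 days: 88 − 31 = 57 left.
April 1929 has 30 days: 57 − 30 = 27 left.
March 1929 has 31 days; 31 − 27 = 4 → March 4, 1929.
Advancing 30 weeks (= 210 days) from March 4, 1929:
March has 31 days, so 31 − 4 = 27 days remain after March 4, 1929; 210 − 27 = 183 left.
April 1929 has 30 days: 183 − 30 = 153 left.
May 1929 has 31 days: 153 − 31 = 122 left.
June 1929 has 30 days: 122 − 30 = 92 left.
July 1929 has 31 days: 92 − 31 = 61 left.
August 1929 has 31 days: 61 − 31 = 30 left.
30 days into September 1929 → September 30, 1929.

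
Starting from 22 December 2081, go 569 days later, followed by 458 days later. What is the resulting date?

Adding 569 days from December 22, 2081:
December has 31 days, so 31 − 22 = 9 days remain after December 22, 2081; 569 − 9 = 560 left.
January 2082 has 31 days: 560 − 31 = 529 left.
February 2082 has 28 days (2082 is not a leap year): 529 − 28 = 501 left.
March 2082 has 31 days: 501 − 31 = 470 left.
April 2082 has 30 days: 470 − 30 = 440 left.
May 2082 has 31 days: 440 − 31 = 409 left.
June 2082 has 30 days: 409 − 30 = 379 left.
July 2082 has 31 days: 379 − 31 = 348 left.
August 2082 has 31 days: 348 − 31 = 317 left.
September 2082 has 30 days: 317 − 30 = 287 left.
October 2082 has 31 days: 287 − 31 = 256 left.
November 2082 has 30 days: 256 − 30 = 226 left.
December 2082 has 31 days: 226 − 31 = 195 left.
January 2083 has 31 days: 195 − 31 = 164 left.
February 2083 has 28 days (2083 is not a leap year): 164 − 28 = 136 left.
March 2083 has 31 days: 136 − 31 = 105 left.
April 2083 has 30 days: 105 − 30 = 75 left.
May 2083 has 31 days: 75 − 31 = 44 left.
June 2083 has 30 days: 44 − 30 = 14 left.
14 days into July 2083 → July 14, 2083.
Advancing 458 days from July 14, 2083:
July has 31 days, so 31 − 14 = 17 days remain after July 14, 2083; 458 − 17 = 441 left.
August 2083 has 31 days: 441 − 31 = 410 left.
September 2083 has 30 days: 410 − 30 = 380 left.
October 2083 has 31 days: 380 − 31 = 349 left.
November 2083 has 30 days: 349 − 30 = 319 left.
December 2083 has 31 days: 319 − 31 = 288 left.
January 2084 has 31 days: 288 − 31 = 257 left.
February 2084 has 29 days (2084 is a leap year): 257 − 29 = 228 left.
March 2084 has 31 days: 228 − 31 = 197 left.
April 2084 has 30 days: 197 − 30 = 167 left.
May 2084 has 31 days: 167 − 31 = 136 left.
June 2084 has 30 days: 136 − 30 = 106 left.
July 2084 has 31 days: 106 − 31 = 75 left.
August 2084 has 31 days: 75 − 31 = 44 left.
September 2084 has 30 days: 44 − 30 = 14 left.
14 days into October 2084 → October 14, 2084.

October 14, 2084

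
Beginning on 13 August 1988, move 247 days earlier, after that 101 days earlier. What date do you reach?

August 31, 1987

Going back 247 days from August 13, 1988:
Going back 13 days from August 13, 1988 reaches the end of the previous month; 247 − 13 = 234 left.
July 1988 has 31 days: 234 − 31 = 203 left.
June 1988 has 30 days: 203 − 30 = 173 left.
May 1988 has 31 days: 173 − 31 = 142 left.
April 1988 has 30 days: 142 − 30 = 112 left.
March 1988 has 31 days: 112 − 31 = 81 left.
February 1988 has 29 days (1988 is a leap year): 81 − 29 = 52 left.
January 1988 has 31 days: 52 − 31 = 21 left.
December 1987 has 31 days; 31 − 21 = 10 → December 10, 1987.
Counting back 101 days from December 10, 1987:
Going back 10 days from December 10, 1987 reaches the end of the previous month; 101 − 10 = 91 left.
November 1987 has 30 days: 91 − 30 = 61 left.
October 1987 has 31 days: 61 − 31 = 30 left.
September 1987 has 30 days: 30 − 30 = 0 left.
August 1987 has 31 days; 31 − 0 = 31 → August 31, 1987.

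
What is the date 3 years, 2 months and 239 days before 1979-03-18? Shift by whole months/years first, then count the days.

Subtracting 3 years, 2 months and 239 days from March 18, 1979: first the month/year part, then the days.
-3 years → 1976; month 3 − 2 = 1 → January 1976.
Day 18 is valid in January, giving January 18, 1976.
Now subtract 239 days from January 18, 1976.
Going back 18 days from January 18, 1976 reaches the end of the previous month; 239 − 18 = 221 left.
December 1975 has 31 days: 221 − 31 = 190 left.
November 1975 has 30 days: 190 − 30 = 160 left.
October 1975 has 31 days: 160 − 31 = 129 left.
September 1975 has 30 days: 129 − 30 = 99 left.
August 1975 has 31 days: 99 − 31 = 68 left.
July 1975 has 31 days: 68 − 31 = 37 left.
June 1975 has 30 days: 37 − 30 = 7 left.
May 1975 has 31 days; 31 − 7 = 24 → May 24, 1975.

May 24, 1975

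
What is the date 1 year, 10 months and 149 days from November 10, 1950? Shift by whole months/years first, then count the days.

Counting forward 1 year, 10 months and 149 days from November 10, 1950: first the month/year part, then the days.
+1 year → 1951; month 11 + 10 = 21, which is month 9 of year 1952 → September 1952.
Day 10 is valid in September, giving September 10, 1952.
Now add 149 days from September 10, 1952.
September has 30 days, so 30 − 10 = 20 days remain after September 10, 1952; 149 − 20 = 129 left.
October 1952 has 31 days: 129 − 31 = 98 left.
November 1952 has 30 days: 98 − 30 = 68 left.
December 1952 has 31 days: 68 − 31 = 37 left.
January 1953 has 31 days: 37 − 31 = 6 left.
6 days into February 1953 → February 6, 1953.

February 6, 1953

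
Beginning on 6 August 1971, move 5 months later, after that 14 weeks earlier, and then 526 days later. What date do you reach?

March 9, 1973

Adding 5 months from August 6, 1971:
month 8 + 5 = 13, which is month 1 of year 1972 → January 1972.
Day 6 is valid in January, giving January 6, 1972.
Going back 14 weeks (= 98 days) from January 6, 1972:
Going back 6 days from January 6, 1972 reaches the end of the previous month; 98 − 6 = 92 left.
December 1971 has 31 days: 92 − 31 = 61 left.
November 1971 has 30 days: 61 − 30 = 31 left.
October 1971 has 31 days: 31 − 31 = 0 left.
September 1971 has 30 days; 30 − 0 = 30 → September 30, 1971.
Counting forward 526 days from September 30, 1971:
September has 30 days, so 30 − 30 = 0 days remain after September 30, 1971; 526 − 0 = 526 left.
October 1971 has 31 days: 526 − 31 = 495 left.
November 1971 has 30 days: 495 − 30 = 465 left.
December 1971 has 31 days: 465 − 31 = 434 left.
January 1972 has 31 days: 434 − 31 = 403 left.
February 1972 has 29 days (1972 is a leap year): 403 − 29 = 374 left.
March 1972 has 31 days: 374 − 31 = 343 left.
April 1972 has 30 days: 343 − 30 = 313 left.
May 1972 has 31 days: 313 − 31 = 282 left.
June 1972 has 30 days: 282 − 30 = 252 left.
July 1972 has 31 days: 252 − 31 = 221 left.
August 1972 has 31 days: 221 − 31 = 190 left.
September 1972 has 30 days: 190 − 30 = 160 left.
October 1972 has 31 days: 160 − 31 = 129 left.
November 1972 has 30 days: 129 − 30 = 99 left.
December 1972 has 31 days: 99 − 31 = 68 left.
January 1973 has 31 days: 68 − 31 = 37 left.
February 1973 has 28 days (1973 is not a leap year): 37 − 28 = 9 left.
9 days into March 1973 → March 9, 1973.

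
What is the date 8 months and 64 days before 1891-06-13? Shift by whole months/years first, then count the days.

August 10, 1890

Subtracting 8 months and 64 days from June 13, 1891: first the month/year part, then the days.
month 6 − 8 = -2, which is month 10 of year 1890 → October 1890.
Day 13 is valid in October, giving October 13, 1890.
Now subtract 64 days from October 13, 1890.
Going back 13 days from October 13, 1890 reaches the end of the previous month; 64 − 13 = 51 left.
September 1890 has 30 days: 51 − 30 = 21 left.
August 1890 has 31 days; 31 − 21 = 10 → August 10, 1890.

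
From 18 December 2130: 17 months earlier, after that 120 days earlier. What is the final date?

March 20, 2129

Subtracting 17 months from December 18, 2130:
month 12 − 17 = -5, which is month 7 of year 2129 → July 2129.
Day 18 is valid in July, giving July 18, 2129.
Subtracting 120 days from July 18, 2129:
Going back 18 days from July 18, 2129 reaches the end of the previous month; 120 − 18 = 102 left.
June 2129 has 30 days: 102 − 30 = 72 left.
May 2129 has 31 days: 72 − 31 = 41 left.
April 2129 has 30 days: 41 − 30 = 11 left.
March 2129 has 31 days; 31 − 11 = 20 → March 20, 2129.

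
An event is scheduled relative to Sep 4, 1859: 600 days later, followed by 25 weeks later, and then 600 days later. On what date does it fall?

June 10, 1863

Adding 600 days from September 4, 1859:
September has 30 days, so 30 − 4 = 26 days remain after September 4, 1859; 600 − 26 = 574 left.
October 1859 has 31 days: 574 − 31 = 543 left.
November 1859 has 30 days: 543 − 30 = 513 left.
December 1859 has 31 days: 513 − 31 = 482 left.
January 1860 has 31 days: 482 − 31 = 451 left.
February 1860 has 29 days (1860 is a leap year): 451 − 29 = 422 left.
March 1860 has 31 days: 422 − 31 = 391 left.
April 1860 has 30 days: 391 − 30 = 361 left.
May 1860 has 31 days: 361 − 31 = 330 left.
June 1860 has 30 days: 330 − 30 = 300 left.
July 1860 has 31 days: 300 − 31 = 269 left.
August 1860 has 31 days: 269 − 31 = 238 left.
September 1860 has 30 days: 238 − 30 = 208 left.
October 1860 has 31 days: 208 − 31 = 177 left.
November 1860 has 30 days: 177 − 30 = 147 left.
December 1860 has 31 days: 147 − 31 = 116 left.
January 1861 has 31 days: 116 − 31 = 85 left.
February 1861 has 28 days (1861 is not a leap year): 85 − 28 = 57 left.
March 1861 has 31 days: 57 − 31 = 26 left.
26 days into April 1861 → April 26, 1861.
Counting forward 25 weeks (= 175 days) from April 26, 1861:
April has 30 days, so 30 − 26 = 4 days remain after April 26, 1861; 175 − 4 = 171 left.
May 1861 has 31 days: 171 − 31 = 140 left.
June 1861 has 30 days: 140 − 30 = 110 left.
July 1861 has 31 days: 110 − 31 = 79 left.
August 1861 has 31 days: 79 − 31 = 48 left.
September 1861 has 30 days: 48 − 30 = 18 left.
18 days into October 1861 → October 18, 1861.
Counting forward 600 days from October 18, 1861:
October has 31 days, so 31 − 18 = 13 days remain after October 18, 1861; 600 − 13 = 587 left.
November 1861 has 30 days: 587 − 30 = 557 left.
December 1861 has 31 days: 557 − 31 = 526 left.
January 1862 has 31 days: 526 − 31 = 495 left.
February 1862 has 28 days (1862 is not a leap year): 495 − 28 = 467 left.
March 1862 has 31 days: 467 − 31 = 436 left.
April 1862 has 30 days: 436 − 30 = 406 left.
May 1862 has 31 days: 406 − 31 = 375 left.
June 1862 has 30 days: 375 − 30 = 345 left.
July 1862 has 31 days: 345 − 31 = 314 left.
August 1862 has 31 days: 314 − 31 = 283 left.
September 1862 has 30 days: 283 − 30 = 253 left.
October 1862 has 31 days: 253 − 31 = 222 left.
November 1862 has 30 days: 222 − 30 = 192 left.
December 1862 has 31 days: 192 − 31 = 161 left.
January 1863 has 31 days: 161 − 31 = 130 left.
February 1863 has 28 days (1863 is not a leap year): 130 − 28 = 102 left.
March 1863 has 31 days: 102 − 31 = 71 left.
April 1863 has 30 days: 71 − 30 = 41 left.
May 1863 has 31 days: 41 − 31 = 10 left.
10 days into June 1863 → June 10, 1863.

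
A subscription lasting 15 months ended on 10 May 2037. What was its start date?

Counting back 15 months from May 10, 2037.
month 5 − 15 = -10, which is month 2 of year 2036 → February 2036.
Day 10 is valid in February, giving February 10, 2036.

February 10, 2036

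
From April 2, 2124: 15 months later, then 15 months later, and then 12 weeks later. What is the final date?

Adding 15 months from April 2, 2124:
month 4 + 15 = 19, which is month 7 of year 2125 → July 2125.
Day 2 is valid in July, giving July 2, 2125.
Advancing 15 months from July 2, 2125:
month 7 + 15 = 22, which is month 10 of year 2126 → October 2126.
Day 2 is valid in October, giving October 2, 2126.
Counting forward 12 weeks (= 84 days) from October 2, 2126:
October has 31 days, so 31 − 2 = 29 days remain after October 2, 2126; 84 − 29 = 55 left.
November 2126 has 30 days: 55 − 30 = 25 left.
25 days into December 2126 → December 25, 2126.

December 25, 2126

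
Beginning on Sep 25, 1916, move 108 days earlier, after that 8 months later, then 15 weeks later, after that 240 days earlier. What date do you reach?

Going back 108 days from September 25, 1916:
Going back 25 days from September 25, 1916 reaches the end of the previous month; 108 − 25 = 83 left.
August 1916 has 31 days: 83 − 31 = 52 left.
July 1916 has 31 days: 52 − 31 = 21 left.
June 1916 has 30 days; 30 − 21 = 9 → June 9, 1916.
Counting forward 8 months from June 9, 1916:
month 6 + 8 = 14, which is month 2 of year 1917 → February 1917.
Day 9 is valid in February, giving February 9, 1917.
Counting forward 15 weeks (= 105 days) from February 9, 1917:
February has 28 days, so 28 − 9 = 19 days remain after February 9, 1917; 105 − 19 = 86 left.
March 1917 has 31 days: 86 − 31 = 55 left.
April 1917 has 30 days: 55 − 30 = 25 left.
25 days into May 1917 → May 25, 1917.
Counting back 240 days from May 25, 1917:
Going back 25 days from May 25, 1917 reaches the end of the previous month; 240 − 25 = 215 left.
April 1917 has 30 days: 215 − 30 = 185 left.
March 1917 has 31 days: 185 − 31 = 154 left.
February 1917 has 28 days (1917 is not a leap year): 154 − 28 = 126 left.
January 1917 has 31 days: 126 − 31 = 95 left.
December 1916 has 31 days: 95 − 31 = 64 left.
November 1916 has 30 days: 64 − 30 = 34 left.
October 1916 has 31 days: 34 − 31 = 3 left.
September 1916 has 30 days; 30 − 3 = 27 → September 27, 1916.

September 27, 1916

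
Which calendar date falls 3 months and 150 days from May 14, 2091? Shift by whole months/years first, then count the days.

Counting forward 3 months and 150 days from May 14, 2091: first the month/year part, then the days.
month 5 + 3 = 8 → August 2091.
Day 14 is valid in August, giving August 14, 2091.
Now add 150 days from August 14, 2091.
August has 31 days, so 31 − 14 = 17 days remain after August 14, 2091; 150 − 17 = 133 left.
September 2091 has 30 days: 133 − 30 = 103 left.
October 2091 has 31 days: 103 − 31 = 72 left.
November 2091 has 30 days: 72 − 30 = 42 left.
December 2091 has 31 days: 42 − 31 = 11 left.
11 days into January 2092 → January 11, 2092.

January 11, 2092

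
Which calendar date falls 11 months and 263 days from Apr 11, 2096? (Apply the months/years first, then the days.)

November 29, 2097

Counting forward 11 months and 263 days from April 11, 2096: first the month/year part, then the days.
month 4 + 11 = 15, which is month 3 of year 2097 → March 2097.
Day 11 is valid in March, giving March 11, 2097.
Now add 263 days from March 11, 2097.
March has 31 days, so 31 − 11 = 20 days remain after March 11, 2097; 263 − 20 = 243 left.
April 2097 has 30 days: 243 − 30 = 213 left.
May 2097 has 31 days: 213 − 31 = 182 left.
June 2097 has 30 days: 182 − 30 = 152 left.
July 2097 has 31 days: 152 − 31 = 121 left.
August 2097 has 31 days: 121 − 31 = 90 left.
September 2097 has 30 days: 90 − 30 = 60 left.
October 2097 has 31 days: 60 − 31 = 29 left.
29 days into November 2097 → November 29, 2097.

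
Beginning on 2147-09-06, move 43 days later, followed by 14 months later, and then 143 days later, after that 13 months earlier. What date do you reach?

Advancing 43 days from September 6, 2147:
September has 30 days, so 30 − 6 = 24 days remain after September 6, 2147; 43 − 24 = 19 left.
19 days into October 2147 → October 19, 2147.
Advancing 14 months from October 19, 2147:
month 10 + 14 = 24, which is month 12 of year 2148 → December 2148.
Day 19 is valid in December, giving December 19, 2148.
Counting forward 143 days from December 19, 2148:
December has 31 days, so 31 − 19 = 12 days remain after December 19, 2148; 143 − 12 = 131 left.
January 2149 has 31 days: 131 − 31 = 100 left.
February 2149 has 28 days (2149 is not a leap year): 100 − 28 = 72 left.
March 2149 has 31 days: 72 − 31 = 41 left.
April 2149 has 30 days: 41 − 30 = 11 left.
11 days into May 2149 → May 11, 2149.
Subtracting 13 months from May 11, 2149:
month 5 − 13 = -8, which is month 4 of year 2148 → April 2148.
Day 11 is valid in April, giving April 11, 2148.

April 11, 2148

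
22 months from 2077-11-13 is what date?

September 13, 2079

Counting forward 22 months from November 13, 2077.
month 11 + 22 = 33, which is month 9 of year 2079 → September 2079.
Day 13 is valid in September, giving September 13, 2079.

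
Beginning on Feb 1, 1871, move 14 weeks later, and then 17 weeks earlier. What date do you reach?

January 11, 1871

Advancing 14 weeks (= 98 days) from February 1, 1871:
February has 28 days, so 28 − 1 = 27 days remain after February 1, 1871; 98 − 27 = 71 left.
March 1871 has 31 days: 71 − 31 = 40 left.
April 1871 has 30 days: 40 − 30 = 10 left.
10 days into May 1871 → May 10, 1871.
Counting back 17 weeks (= 119 days) from May 10, 1871:
Going back 10 days from May 10, 1871 reaches the end of the previous month; 119 − 10 = 109 left.
April 1871 has 30 days: 109 − 30 = 79 left.
March 1871 has 31 days: 79 − 31 = 48 left.
February 1871 has 28 days (1871 is not a leap year): 48 − 28 = 20 left.
January 1871 has 31 days; 31 − 20 = 11 → January 11, 1871.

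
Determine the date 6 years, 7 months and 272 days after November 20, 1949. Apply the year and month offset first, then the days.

March 19, 1957

Advancing 6 years, 7 months and 272 days from November 20, 1949: first the month/year part, then the days.
+6 years → 1955; month 11 + 7 = 18, which is month 6 of year 1956 → June 1956.
Day 20 is valid in June, giving June 20, 1956.
Now add 272 days from June 20, 1956.
June has 30 days, so 30 − 20 = 10 days remain after June 20, 1956; 272 − 10 = 262 left.
July 1956 has 31 days: 262 − 31 = 231 left.
August 1956 has 31 days: 231 − 31 = 200 left.
September 1956 has 30 days: 200 − 30 = 170 left.
October 1956 has 31 days: 170 − 31 = 139 left.
November 1956 has 30 days: 139 − 30 = 109 left.
December 1956 has 31 days: 109 − 31 = 78 left.
January 1957 has 31 days: 78 − 31 = 47 left.
February 1957 has 28 days (1957 is not a leap year): 47 − 28 = 19 left.
19 days into March 1957 → March 19, 1957.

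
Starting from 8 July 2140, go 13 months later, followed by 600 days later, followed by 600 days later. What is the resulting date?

Advancing 13 months from July 8, 2140:
month 7 + 13 = 20, which is month 8 of year 2141 → August 2141.
Day 8 is valid in August, giving August 8, 2141.
Adding 600 days from August 8, 2141:
August has 31 days, so 31 − 8 = 23 days remain after August 8, 2141; 600 − 23 = 577 left.
September 2141 has 30 days: 577 − 30 = 547 left.
October 2141 has 31 days: 547 − 31 = 516 left.
November 2141 has 30 days: 516 − 30 = 486 left.
December 2141 has 31 days: 486 − 31 = 455 left.
January 2142 has 31 days: 455 − 31 = 424 left.
February 2142 has 28 days (2142 is not a leap year): 424 − 28 = 396 left.
March 2142 has 31 days: 396 − 31 = 365 left.
April 2142 has 30 days: 365 − 30 = 335 left.
May 2142 has 31 days: 335 − 31 = 304 left.
June 2142 has 30 days: 304 − 30 = 274 left.
July 2142 has 31 days: 274 − 31 = 243 left.
August 2142 has 31 days: 243 − 31 = 212 left.
September 2142 has 30 days: 212 − 30 = 182 left.
October 2142 has 31 days: 182 − 31 = 151 left.
November 2142 has 30 days: 151 − 30 = 121 left.
December 2142 has 31 days: 121 − 31 = 90 left.
January 2143 has 31 days: 90 − 31 = 59 left.
February 2143 has 28 days (2143 is not a leap year): 59 − 28 = 31 left.
31 days into March 2143 → March 31, 2143.
Counting forward 600 days from March 31, 2143:
March has 31 days, so 31 − 31 = 0 days remain after March 31, 2143; 600 − 0 = 600 left.
April 2143 has 30 days: 600 − 30 = 570 left.
May 2143 has 31 days: 570 − 31 = 539 left.
June 2143 has 30 days: 539 − 30 = 509 left.
July 2143 has 31 days: 509 − 31 = 478 left.
August 2143 has 31 days: 478 − 31 = 447 left.
September 2143 has 30 days: 447 − 30 = 417 left.
October 2143 has 31 days: 417 − 31 = 386 left.
November 2143 has 30 days: 386 − 30 = 356 left.
December 2143 has 31 days: 356 − 31 = 325 left.
January 2144 has 31 days: 325 − 31 = 294 left.
February 2144 has 29 days (2144 is a leap year): 294 − 29 = 265 left.
March 2144 has 31 days: 265 − 31 = 234 left.
April 2144 has 30 days: 234 − 30 = 204 left.
May 2144 has 31 days: 204 − 31 = 173 left.
June 2144 has 30 days: 173 − 30 = 143 left.
July 2144 has 31 days: 143 − 31 = 112 left.
August 2144 has 31 days: 112 − 31 = 81 left.
September 2144 has 30 days: 81 − 30 = 51 left.
October 2144 has 31 days: 51 − 31 = 20 left.
20 days into November 2144 → November 20, 2144.

November 20, 2144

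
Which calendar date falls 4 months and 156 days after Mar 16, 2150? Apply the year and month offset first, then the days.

Advancing 4 months and 156 days from March 16, 2150: first the month/year part, then the days.
month 3 + 4 = 7 → July 2150.
Day 16 is valid in July, giving July 16, 2150.
Now add 156 days from July 16, 2150.
July has 31 days, so 31 − 16 = 15 days remain after July 16, 2150; 156 − 15 = 141 left.
August 2150 has 31 days: 141 − 31 = 110 left.
September 2150 has 30 days: 110 − 30 = 80 left.
October 2150 has 31 days: 80 − 31 = 49 left.
November 2150 has 30 days: 49 − 30 = 19 left.
19 days into December 2150 → December 19, 2150.

December 19, 2150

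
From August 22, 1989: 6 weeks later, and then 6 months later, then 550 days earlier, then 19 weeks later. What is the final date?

February 10, 1989

Counting forward 6 weeks (= 42 days) from August 22, 1989:
August has 31 days, so 31 − 22 = 9 days remain after August 22, 1989; 42 − 9 = 33 left.
September 1989 has 30 days: 33 − 30 = 3 left.
3 days into October 1989 → October 3, 1989.
Adding 6 months from October 3, 1989:
month 10 + 6 = 16, which is month 4 of year 1990 → April 1990.
Day 3 is valid in April, giving April 3, 1990.
Going back 550 days from April 3, 1990:
Going back 3 days from April 3, 1990 reaches the end of the previous month; 550 − 3 = 547 left.
March 1990 has 31 days: 547 − 31 = 516 left.
February 1990 has 28 days (1990 is not a leap year): 516 − 28 = 488 left.
January 1990 has 31 days: 488 − 31 = 457 left.
December 1989 has 31 days: 457 − 31 = 426 left.
November 1989 has 30 days: 426 − 30 = 396 left.
October 1989 has 31 days: 396 − 31 = 365 left.
September 1989 has 30 days: 365 − 30 = 335 left.
August 1989 has 31 days: 335 − 31 = 304 left.
July 1989 has 31 days: 304 − 31 = 273 left.
June 1989 has 30 days: 273 − 30 = 243 left.
May 1989 has 31 days: 243 − 31 = 212 left.
April 1989 has 30 days: 212 − 30 = 182 left.
March 1989 has 31 days: 182 − 31 = 151 left.
February 1989 has 28 days (1989 is not a leap year): 151 − 28 = 123 left.
January 1989 has 31 days: 123 − 31 = 92 left.
December 1988 has 31 days: 92 − 31 = 61 left.
November 1988 has 30 days: 61 − 30 = 31 left.
October 1988 has 31 days: 31 − 31 = 0 left.
September 1988 has 30 days; 30 − 0 = 30 → September 30, 1988.
Counting forward 19 weeks (= 133 days) from September 30, 1988:
September has 30 days, so 30 − 30 = 0 days remain after September 30, 1988; 133 − 0 = 133 left.
October 1988 has 31 days: 133 − 31 = 102 left.
November 1988 has 30 days: 102 − 30 = 72 left.
December 1988 has 31 days: 72 − 31 = 41 left.
January 1989 has 31 days: 41 − 31 = 10 left.
10 days into February 1989 → February 10, 1989.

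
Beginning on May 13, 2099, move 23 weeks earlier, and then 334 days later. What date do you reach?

November 2, 2099

Subtracting 23 weeks (= 161 days) from May 13, 2099:
Going back 13 days from May 13, 2099 reaches the end of the previous month; 161 − 13 = 148 left.
April 2099 has 30 days: 148 − 30 = 118 left.
March 2099 has 31 days: 118 − 31 = 87 left.
February 2099 has 28 days (2099 is not a leap year): 87 − 28 = 59 left.
January 2099 has 31 days: 59 − 31 = 28 left.
December 2098 has 31 days; 31 − 28 = 3 → December 3, 2098.
Advancing 334 days from December 3, 2098:
December has 31 days, so 31 − 3 = 28 days remain after December 3, 2098; 334 − 28 = 306 left.
January 2099 has 31 days: 306 − 31 = 275 left.
February 2099 has 28 days (2099 is not a leap year): 275 − 28 = 247 left.
March 2099 has 31 days: 247 − 31 = 216 left.
April 2099 has 30 days: 216 − 30 = 186 left.
May 2099 has 31 days: 186 − 31 = 155 left.
June 2099 has 30 days: 155 − 30 = 125 left.
July 2099 has 31 days: 125 − 31 = 94 left.
August 2099 has 31 days: 94 − 31 = 63 left.
September 2099 has 30 days: 63 − 30 = 33 left.
October 2099 has 31 days: 33 − 31 = 2 left.
2 days into November 2099 → November 2, 2099.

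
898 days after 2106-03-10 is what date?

August 24, 2108

Advancing 898 days from March 10, 2106.
March has 31 days, so 31 − 10 = 21 days remain after March 10, 2106; 898 − 21 = 877 left.
April 2106 has 30 days: 877 − 30 = 847 left.
May 2106 has 31 days: 847 − 31 = 816 left.
June 2106 has 30 days: 816 − 30 = 786 left.
July 2106 has 31 days: 786 − 31 = 755 left.
August 2106 has 31 days: 755 − 31 = 724 left.
September 2106 has 30 days: 724 − 30 = 694 left.
October 2106 has 31 days: 694 − 31 = 663 left.
November 2106 has 30 days: 663 − 30 = 633 left.
December 2106 has 31 days: 633 − 31 = 602 left.
January 2107 has 31 days: 602 − 31 = 571 left.
February 2107 has 28 days (2107 is not a leap year): 571 − 28 = 543 left.
March 2107 has 31 days: 543 − 31 = 512 left.
April 2107 has 30 days: 512 − 30 = 482 left.
May 2107 has 31 days: 482 − 31 = 451 left.
June 2107 has 30 days: 451 − 30 = 421 left.
July 2107 has 31 days: 421 − 31 = 390 left.
August 2107 has 31 days: 390 − 31 = 359 left.
September 2107 has 30 days: 359 − 30 = 329 left.
October 2107 has 31 days: 329 − 31 = 298 left.
November 2107 has 30 days: 298 − 30 = 268 left.
December 2107 has 31 days: 268 − 31 = 237 left.
January 2108 has 31 days: 237 − 31 = 206 left.
February 2108 has 29 days (2108 is a leap year): 206 − 29 = 177 left.
March 2108 has 31 days: 177 − 31 = 146 left.
April 2108 has 30 days: 146 − 30 = 116 left.
May 2108 has 31 days: 116 − 31 = 85 left.
June 2108 has 30 days: 85 − 30 = 55 left.
July 2108 has 31 days: 55 − 31 = 24 left.
24 days into August 2108 → August 24, 2108.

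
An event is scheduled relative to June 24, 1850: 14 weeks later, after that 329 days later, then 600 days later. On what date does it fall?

Advancing 14 weeks (= 98 days) from June 24, 1850:
June has 30 days, so 30 − 24 = 6 days remain after June 24, 1850; 98 − 6 = 92 left.
July 1850 has 31 days: 92 − 31 = 61 left.
August 1850 has 31 days: 61 − 31 = 30 left.
30 days into September 1850 → September 30, 1850.
Counting forward 329 days from September 30, 1850:
September has 30 days, so 30 − 30 = 0 days remain after September 30, 1850; 329 − 0 = 329 left.
October 1850 has 31 days: 329 − 31 = 298 left.
November 1850 has 30 days: 298 − 30 = 268 left.
December 1850 has 31 days: 268 − 31 = 237 left.
January 1851 has 31 days: 237 − 31 = 206 left.
February 1851 has 28 days (1851 is not a leap year): 206 − 28 = 178 left.
March 1851 has 31 days: 178 − 31 = 147 left.
April 1851 has 30 days: 147 − 30 = 117 left.
May 1851 has 31 days: 117 − 31 = 86 left.
June 1851 has 30 days: 86 − 30 = 56 left.
July 1851 has 31 days: 56 − 31 = 25 left.
25 days into August 1851 → August 25, 1851.
Adding 600 days from August 25, 1851:
August has 31 days, so 31 − 25 = 6 days remain after August 25, 1851; 600 − 6 = 594 left.
September 1851 has 30 days: 594 − 30 = 564 left.
October 1851 has 31 days: 564 − 31 = 533 left.
November 1851 has 30 days: 533 − 30 = 503 left.
December 1851 has 31 days: 503 − 31 = 472 left.
January 1852 has 31 days: 472 − 31 = 441 left.
February 1852 has 29 days (1852 is a leap year): 441 − 29 = 412 left.
March 1852 has 31 days: 412 − 31 = 381 left.
April 1852 has 30 days: 381 − 30 = 351 left.
May 1852 has 31 days: 351 − 31 = 320 left.
June 1852 has 30 days: 320 − 30 = 290 left.
July 1852 has 31 days: 290 − 31 = 259 left.
August 1852 has 31 days: 259 − 31 = 228 left.
September 1852 has 30 days: 228 − 30 = 198 left.
October 1852 has 31 days: 198 − 31 = 167 left.
November 1852 has 30 days: 167 − 30 = 137 left.
December 1852 has 31 days: 137 − 31 = 106 left.
January 1853 has 31 days: 106 − 31 = 75 left.
February 1853 has 28 days (1853 is not a leap year): 75 − 28 = 47 left.
March 1853 has 31 days: 47 − 31 = 16 left.
16 days into April 1853 → April 16, 1853.

April 16, 1853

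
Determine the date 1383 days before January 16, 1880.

April 3, 1876

Counting back 1383 days from January 16, 1880.
Going back 16 days from January 16, 1880 reaches the end of the previous month; 1383 − 16 = 1367 left.
December 1879 has 31 days: 1367 − 31 = 1336 left.
November 1879 has 30 days: 1336 − 30 = 1306 left.
October 1879 has 31 days: 1306 − 31 = 1275 left.
September 1879 has 30 days: 1275 − 30 = 1245 left.
August 1879 has 31 days: 1245 − 31 = 1214 left.
July 1879 has 31 days: 1214 − 31 = 1183 left.
June 1879 has 30 days: 1183 − 30 = 1153 left.
May 1879 has 31 days: 1153 − 31 = 1122 left.
April 1879 has 30 days: 1122 − 30 = 1092 left.
March 1879 has 31 days: 1092 − 31 = 1061 left.
February 1879 has 28 days (1879 is not a leap year): 1061 − 28 = 1033 left.
January 1879 has 31 days: 1033 − 31 = 1002 left.
December 1878 has 31 days: 1002 − 31 = 971 left.
November 1878 has 30 days: 971 − 30 = 941 left.
October 1878 has 31 days: 941 − 31 = 910 left.
September 1878 has 30 days: 910 − 30 = 880 left.
August 1878 has 31 days: 880 − 31 = 849 left.
July 1878 has 31 days: 849 − 31 = 818 left.
June 1878 has 30 days: 818 − 30 = 788 left.
May 1878 has 31 days: 788 − 31 = 757 left.
April 1878 has 30 days: 757 − 30 = 727 left.
March 1878 has 31 days: 727 − 31 = 696 left.
February 1878 has 28 days (1878 is not a leap year): 696 − 28 = 668 left.
January 1878 has 31 days: 668 − 31 = 637 left.
December 1877 has 31 days: 637 − 31 = 606 left.
November 1877 has 30 days: 606 − 30 = 576 left.
October 1877 has 31 days: 576 − 31 = 545 left.
September 1877 has 30 days: 545 − 30 = 515 left.
August 1877 has 31 days: 515 − 31 = 484 left.
July 1877 has 31 days: 484 − 31 = 453 left.
June 1877 has 30 days: 453 − 30 = 423 left.
May 1877 has 31 days: 423 − 31 = 392 left.
April 1877 has 30 days: 392 − 30 = 362 left.
March 1877 has 31 days: 362 − 31 = 331 left.
February 1877 has 28 days (1877 is not a leap year): 331 − 28 = 303 left.
January 1877 has 31 days: 303 − 31 = 272 left.
December 1876 has 31 days: 272 − 31 = 241 left.
November 1876 has 30 days: 241 − 30 = 211 left.
October 1876 has 31 days: 211 − 31 = 180 left.
September 1876 has 30 days: 180 − 30 = 150 left.
August 1876 has 31 days: 150 − 31 = 119 left.
July 1876 has 31 days: 119 − 31 = 88 left.
June 1876 has 30 days: 88 − 30 = 58 left.
May 1876 has 31 days: 58 − 31 = 27 left.
April 1876 has 30 days; 30 − 27 = 3 → April 3, 1876.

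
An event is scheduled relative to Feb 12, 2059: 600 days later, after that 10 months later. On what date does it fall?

August 4, 2061

Adding 600 days from February 12, 2059:
February has 28 days, so 28 − 12 = 16 days remain after February 12, 2059; 600 − 16 = 584 left.
March 2059 has 31 days: 584 − 31 = 553 left.
April 2059 has 30 days: 553 − 30 = 523 left.
May 2059 has 31 days: 523 − 31 = 492 left.
June 2059 has 30 days: 492 − 30 = 462 left.
July 2059 has 31 days: 462 − 31 = 431 left.
August 2059 has 31 days: 431 − 31 = 400 left.
September 2059 has 30 days: 400 − 30 = 370 left.
October 2059 has 31 days: 370 − 31 = 339 left.
November 2059 has 30 days: 339 − 30 = 309 left.
December 2059 has 31 days: 309 − 31 = 278 left.
January 2060 has 31 days: 278 − 31 = 247 left.
February 2060 has 29 days (2060 is a leap year): 247 − 29 = 218 left.
March 2060 has 31 days: 218 − 31 = 187 left.
April 2060 has 30 days: 187 − 30 = 157 left.
May 2060 has 31 days: 157 − 31 = 126 left.
June 2060 has 30 days: 126 − 30 = 96 left.
July 2060 has 31 days: 96 − 31 = 65 left.
August 2060 has 31 days: 65 − 31 = 34 left.
September 2060 has 30 days: 34 − 30 = 4 left.
4 days into October 2060 → October 4, 2060.
Counting forward 10 months from October 4, 2060:
month 10 + 10 = 20, which is month 8 of year 2061 → August 2061.
Day 4 is valid in August, giving August 4, 2061.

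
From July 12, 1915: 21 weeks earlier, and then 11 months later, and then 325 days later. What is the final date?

December 5, 1916

Going back 21 weeks (= 147 days) from July 12, 1915:
Going back 12 days from July 12, 1915 reaches the end of the previous month; 147 − 12 = 135 left.
June 1915 has 30 days: 135 − 30 = 105 left.
May 1915 has 31 days: 105 − 31 = 74 left.
April 1915 has 30 days: 74 − 30 = 44 left.
March 1915 has 31 days: 44 − 31 = 13 left.
February 1915 has 28 days; 28 − 13 = 15 → February 15, 1915.
Adding 11 months from February 15, 1915:
month 2 + 11 = 13, which is month 1 of year 1916 → January 1916.
Day 15 is valid in January, giving January 15, 1916.
Counting forward 325 days from January 15, 1916:
January has 31 days, so 31 − 15 = 16 days remain after January 15, 1916; 325 − 16 = 309 left.
February 1916 has 29 days (1916 is a leap year): 309 − 29 = 280 left.
March 1916 has 31 days: 280 − 31 = 249 left.
April 1916 has 30 days: 249 − 30 = 219 left.
May 1916 has 31 days: 219 − 31 = 188 left.
June 1916 has 30 days: 188 − 30 = 158 left.
July 1916 has 31 days: 158 − 31 = 127 left.
August 1916 has 31 days: 127 − 31 = 96 left.
September 1916 has 30 days: 96 − 30 = 66 left.
October 1916 has 31 days: 66 − 31 = 35 left.
November 1916 has 30 days: 35 − 30 = 5 left.
5 days into December 1916 → December 5, 1916.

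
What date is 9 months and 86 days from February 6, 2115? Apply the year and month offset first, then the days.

Counting forward 9 months and 86 days from February 6, 2115: first the month/year part, then the days.
month 2 + 9 = 11 → November 2115.
Day 6 is valid in November, giving November 6, 2115.
Now add 86 days from November 6, 2115.
November has 30 days, so 30 − 6 = 24 days remain after November 6, 2115; 86 − 24 = 62 left.
December 2115 has 31 days: 62 − 31 = 31 left.
31 days into January 2116 → January 31, 2116.

January 31, 2116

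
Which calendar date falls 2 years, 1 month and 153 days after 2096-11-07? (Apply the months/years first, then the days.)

Advancing 2 years, 1 month and 153 days from November 7, 2096: first the month/year part, then the days.
+2 years → 2098; month 11 + 1 = 12 → December 2098.
Day 7 is valid in December, giving December 7, 2098.
Now add 153 days from December 7, 2098.
December has 31 days, so 31 − 7 = 24 days remain after December 7, 2098; 153 − 24 = 129 left.
January 2099 has 31 days: 129 − 31 = 98 left.
February 2099 has 28 days (2099 is not a leap year): 98 − 28 = 70 left.
March 2099 has 31 days: 70 − 31 = 39 left.
April 2099 has 30 days: 39 − 30 = 9 left.
9 days into May 2099 → May 9, 2099.

May 9, 2099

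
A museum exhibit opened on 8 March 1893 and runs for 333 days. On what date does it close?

Advancing 333 days from March 8, 1893.
March has 31 days, so 31 − 8 = 23 days remain after March 8, 1893; 333 − 23 = 310 left.
April 1893 has 30 days: 310 − 30 = 280 left.
May 1893 has 31 days: 280 − 31 = 249 left.
June 1893 has 30 days: 249 − 30 = 219 left.
July 1893 has 31 days: 219 − 31 = 188 left.
August 1893 has 31 days: 188 − 31 = 157 left.
September 1893 has 30 days: 157 − 30 = 127 left.
October 1893 has 31 days: 127 − 31 = 96 left.
November 1893 has 30 days: 96 − 30 = 66 left.
December 1893 has 31 days: 66 − 31 = 35 left.
January 1894 has 31 days: 35 − 31 = 4 left.
4 days into February 1894 → February 4, 1894.

February 4, 1894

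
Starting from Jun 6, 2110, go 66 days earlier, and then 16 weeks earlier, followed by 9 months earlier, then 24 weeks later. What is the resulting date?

Counting back 66 days from June 6, 2110:
Going back 6 days from June 6, 2110 reaches the end of the previous month; 66 − 6 = 60 left.
May 2110 has 31 days: 60 − 31 = 29 left.
April 2110 has 30 days; 30 − 29 = 1 → April 1, 2110.
Counting back 16 weeks (= 112 days) from April 1, 2110:
Going back 1 day from April 1, 2110 reaches the end of the previous month; 112 − 1 = 111 left.
March 2110 has 31 days: 111 − 31 = 80 left.
February 2110 has 28 days (2110 is not a leap year): 80 − 28 = 52 left.
January 2110 has 31 days: 52 − 31 = 21 left.
December 2109 has 31 days; 31 − 21 = 10 → December 10, 2109.
Counting back 9 months from December 10, 2109:
month 12 − 9 = 3 → March 2109.
Day 10 is valid in March, giving March 10, 2109.
Adding 24 weeks (= 168 days) from March 10, 2109:
March has 31 days, so 31 − 10 = 21 days remain after March 10, 2109; 168 − 21 = 147 left.
April 2109 has 30 days: 147 − 30 = 117 left.
May 2109 has 31 days: 117 − 31 = 86 left.
June 2109 has 30 days: 86 − 30 = 56 left.
July 2109 has 31 days: 56 − 31 = 25 left.
25 days into August 2109 → August 25, 2109.

August 25, 2109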